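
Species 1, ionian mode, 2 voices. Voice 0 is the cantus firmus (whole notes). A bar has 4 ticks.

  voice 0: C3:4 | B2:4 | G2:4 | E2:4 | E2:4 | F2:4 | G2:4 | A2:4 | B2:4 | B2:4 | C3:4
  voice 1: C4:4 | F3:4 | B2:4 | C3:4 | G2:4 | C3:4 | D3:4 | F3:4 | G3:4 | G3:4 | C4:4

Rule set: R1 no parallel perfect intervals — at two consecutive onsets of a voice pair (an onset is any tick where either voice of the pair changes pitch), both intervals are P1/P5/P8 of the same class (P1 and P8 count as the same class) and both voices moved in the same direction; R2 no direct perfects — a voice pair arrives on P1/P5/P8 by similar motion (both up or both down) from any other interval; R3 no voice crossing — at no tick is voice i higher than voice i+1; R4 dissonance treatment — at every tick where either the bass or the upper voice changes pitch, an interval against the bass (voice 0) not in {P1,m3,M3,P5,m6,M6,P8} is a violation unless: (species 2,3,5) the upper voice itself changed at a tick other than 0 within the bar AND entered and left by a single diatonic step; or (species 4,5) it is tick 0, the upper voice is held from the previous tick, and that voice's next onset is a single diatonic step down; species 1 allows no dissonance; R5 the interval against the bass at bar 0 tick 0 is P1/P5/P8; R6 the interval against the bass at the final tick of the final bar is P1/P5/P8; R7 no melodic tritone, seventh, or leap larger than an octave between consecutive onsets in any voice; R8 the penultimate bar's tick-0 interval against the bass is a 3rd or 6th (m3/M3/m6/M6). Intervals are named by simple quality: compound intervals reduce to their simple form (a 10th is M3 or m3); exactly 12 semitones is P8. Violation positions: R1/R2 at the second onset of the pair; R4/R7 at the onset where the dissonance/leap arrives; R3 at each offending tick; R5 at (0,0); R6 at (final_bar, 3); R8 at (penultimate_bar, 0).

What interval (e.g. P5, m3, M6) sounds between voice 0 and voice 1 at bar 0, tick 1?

voice 0=C3 voice 1=C4 -> P8

P8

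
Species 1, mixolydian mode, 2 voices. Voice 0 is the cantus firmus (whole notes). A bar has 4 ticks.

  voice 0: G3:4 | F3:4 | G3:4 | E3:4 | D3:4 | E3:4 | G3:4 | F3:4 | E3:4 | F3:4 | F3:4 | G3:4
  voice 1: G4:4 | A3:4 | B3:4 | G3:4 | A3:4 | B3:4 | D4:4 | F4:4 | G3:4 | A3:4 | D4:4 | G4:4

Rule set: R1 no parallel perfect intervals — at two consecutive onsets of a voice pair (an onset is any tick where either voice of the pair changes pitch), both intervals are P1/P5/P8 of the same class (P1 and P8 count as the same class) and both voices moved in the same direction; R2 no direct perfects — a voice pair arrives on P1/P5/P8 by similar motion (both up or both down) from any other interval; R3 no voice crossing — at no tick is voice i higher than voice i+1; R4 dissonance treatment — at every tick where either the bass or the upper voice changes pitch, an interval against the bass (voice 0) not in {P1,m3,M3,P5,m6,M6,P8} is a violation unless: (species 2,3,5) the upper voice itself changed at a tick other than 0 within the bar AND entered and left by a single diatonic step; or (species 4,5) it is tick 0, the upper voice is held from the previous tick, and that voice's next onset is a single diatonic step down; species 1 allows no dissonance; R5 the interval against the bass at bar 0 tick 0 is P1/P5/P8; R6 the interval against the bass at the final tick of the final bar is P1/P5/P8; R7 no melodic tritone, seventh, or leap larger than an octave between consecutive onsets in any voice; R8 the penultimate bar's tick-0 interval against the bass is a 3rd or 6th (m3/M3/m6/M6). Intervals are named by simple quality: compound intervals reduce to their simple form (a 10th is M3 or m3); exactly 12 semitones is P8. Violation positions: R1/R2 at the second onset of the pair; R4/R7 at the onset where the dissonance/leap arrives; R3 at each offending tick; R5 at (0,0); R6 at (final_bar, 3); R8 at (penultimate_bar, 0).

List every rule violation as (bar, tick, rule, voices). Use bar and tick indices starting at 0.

bar 0: v0=G3 v1=G4 downbeat P8
bar 1: v0=F3 v1=A3 downbeat M3
bar 2: v0=G3 v1=B3 downbeat M3
bar 3: v0=E3 v1=G3 downbeat m3
bar 4: v0=D3 v1=A3 downbeat P5
bar 5: v0=E3 v1=B3 downbeat P5
bar 6: v0=G3 v1=D4 downbeat P5
bar 7: v0=F3 v1=F4 downbeat P8
bar 8: v0=E3 v1=G3 downbeat m3
bar 9: v0=F3 v1=A3 downbeat M3
bar 10: v0=F3 v1=D4 downbeat M6
bar 11: v0=G3 v1=G4 downbeat P8
  -> R7 @ bar 1 tick 0 v(1,): G4->A3 leap 10st
  -> R1 @ bar 5 tick 0 v(0, 1): D3/A3 P5 -> E3/B3 P5 similar
  -> R1 @ bar 6 tick 0 v(0, 1): E3/B3 P5 -> G3/D4 P5 similar
  -> R7 @ bar 8 tick 0 v(1,): F4->G3 leap 10st
  -> R2 @ bar 11 tick 0 v(0, 1): F3/D4 M6 -> G3/G4 P8 similar

(1, 0, R7, (1,))
(5, 0, R1, (0, 1))
(6, 0, R1, (0, 1))
(8, 0, R7, (1,))
(11, 0, R2, (0, 1))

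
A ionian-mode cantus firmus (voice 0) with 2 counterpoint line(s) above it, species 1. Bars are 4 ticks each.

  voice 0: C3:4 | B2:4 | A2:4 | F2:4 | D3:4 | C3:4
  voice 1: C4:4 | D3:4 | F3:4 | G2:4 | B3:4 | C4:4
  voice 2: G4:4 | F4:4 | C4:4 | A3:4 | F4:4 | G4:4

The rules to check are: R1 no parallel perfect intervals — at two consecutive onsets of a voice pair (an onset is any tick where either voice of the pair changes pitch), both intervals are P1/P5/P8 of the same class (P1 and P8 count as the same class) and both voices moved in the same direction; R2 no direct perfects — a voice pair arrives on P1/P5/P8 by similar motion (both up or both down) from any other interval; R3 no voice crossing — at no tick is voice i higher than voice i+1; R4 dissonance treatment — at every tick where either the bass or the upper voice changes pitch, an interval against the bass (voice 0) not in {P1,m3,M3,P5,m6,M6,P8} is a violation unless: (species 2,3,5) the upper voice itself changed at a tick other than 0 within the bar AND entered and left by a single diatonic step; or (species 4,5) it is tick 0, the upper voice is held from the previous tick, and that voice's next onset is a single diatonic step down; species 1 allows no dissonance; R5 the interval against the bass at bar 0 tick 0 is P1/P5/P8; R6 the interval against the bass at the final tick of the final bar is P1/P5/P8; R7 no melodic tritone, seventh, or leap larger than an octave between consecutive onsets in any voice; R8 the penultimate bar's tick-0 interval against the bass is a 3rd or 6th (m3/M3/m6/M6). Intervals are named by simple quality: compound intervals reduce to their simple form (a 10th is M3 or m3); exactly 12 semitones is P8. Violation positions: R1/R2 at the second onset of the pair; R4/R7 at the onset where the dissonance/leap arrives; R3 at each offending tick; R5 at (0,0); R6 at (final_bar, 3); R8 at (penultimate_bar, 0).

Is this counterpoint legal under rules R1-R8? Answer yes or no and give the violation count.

bar 0: v0=C3 v1=C4 v2=G4 (P5)
bar 1: v0=B2 v1=D3 v2=F4 (TT)
bar 2: v0=A2 v1=F3 v2=C4 (m3)
bar 3: v0=F2 v1=G2 v2=A3 (M3)
bar 4: v0=D3 v1=B3 v2=F4 (m3)
bar 5: v0=C3 v1=C4 v2=G4 (P5)
  R4 @ bar1.0: B2/F4 TT untreated
  R7 @ bar1.0: C4->D3 leap 10st
  R4 @ bar3.0: F2/G2 M2 untreated
  R7 @ bar3.0: F3->G2 leap 10st
  R7 @ bar4.0: G2->B3 leap 16st
  R2 @ bar5.0: B3/F4 TT -> C4/G4 P5 similar

No (6 violations)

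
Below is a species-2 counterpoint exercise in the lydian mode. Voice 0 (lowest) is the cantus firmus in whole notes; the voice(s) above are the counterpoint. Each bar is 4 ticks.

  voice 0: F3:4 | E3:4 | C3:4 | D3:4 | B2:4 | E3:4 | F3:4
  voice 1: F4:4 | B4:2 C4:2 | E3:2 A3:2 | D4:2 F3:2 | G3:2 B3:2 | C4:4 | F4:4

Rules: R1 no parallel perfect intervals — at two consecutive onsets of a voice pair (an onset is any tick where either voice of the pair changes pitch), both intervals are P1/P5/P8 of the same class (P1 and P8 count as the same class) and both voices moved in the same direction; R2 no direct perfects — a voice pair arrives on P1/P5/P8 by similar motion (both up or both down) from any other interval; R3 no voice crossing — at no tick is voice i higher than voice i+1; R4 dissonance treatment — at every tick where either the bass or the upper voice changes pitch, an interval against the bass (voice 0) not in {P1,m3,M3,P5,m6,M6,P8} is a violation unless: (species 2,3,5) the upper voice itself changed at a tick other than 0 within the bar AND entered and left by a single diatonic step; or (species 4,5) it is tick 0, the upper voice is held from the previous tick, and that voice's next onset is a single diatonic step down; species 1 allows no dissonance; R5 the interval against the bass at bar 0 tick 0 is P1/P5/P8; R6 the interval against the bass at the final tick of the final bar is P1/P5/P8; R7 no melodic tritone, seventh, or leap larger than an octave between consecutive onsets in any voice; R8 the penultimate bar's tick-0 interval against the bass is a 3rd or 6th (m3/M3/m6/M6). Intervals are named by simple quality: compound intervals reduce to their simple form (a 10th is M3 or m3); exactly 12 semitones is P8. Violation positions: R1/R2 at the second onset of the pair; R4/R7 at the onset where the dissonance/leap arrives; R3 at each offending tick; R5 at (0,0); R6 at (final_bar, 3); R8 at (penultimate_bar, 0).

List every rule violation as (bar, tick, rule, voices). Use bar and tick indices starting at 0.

(1, 0, R7, (1,))
(1, 2, R7, (1,))
(3, 0, R2, (0, 1))
(6, 0, R2, (0, 1))

bar 0: v0=F3 v1=F4 downbeat P8
bar 1: v0=E3 v1=B4 downbeat P5
bar 2: v0=C3 v1=E3 downbeat M3
bar 3: v0=D3 v1=D4 downbeat P8
bar 4: v0=B2 v1=G3 downbeat m6
bar 5: v0=E3 v1=C4 downbeat m6
bar 6: v0=F3 v1=F4 downbeat P8
  -> R7 @ bar 1 tick 0 v(1,): F4->B4 leap 6st
  -> R7 @ bar 1 tick 2 v(1,): B4->C4 leap 11st
  -> R2 @ bar 3 tick 0 v(0, 1): C3/A3 M6 -> D3/D4 P8 similar
  -> R2 @ bar 6 tick 0 v(0, 1): E3/C4 m6 -> F3/F4 P8 similar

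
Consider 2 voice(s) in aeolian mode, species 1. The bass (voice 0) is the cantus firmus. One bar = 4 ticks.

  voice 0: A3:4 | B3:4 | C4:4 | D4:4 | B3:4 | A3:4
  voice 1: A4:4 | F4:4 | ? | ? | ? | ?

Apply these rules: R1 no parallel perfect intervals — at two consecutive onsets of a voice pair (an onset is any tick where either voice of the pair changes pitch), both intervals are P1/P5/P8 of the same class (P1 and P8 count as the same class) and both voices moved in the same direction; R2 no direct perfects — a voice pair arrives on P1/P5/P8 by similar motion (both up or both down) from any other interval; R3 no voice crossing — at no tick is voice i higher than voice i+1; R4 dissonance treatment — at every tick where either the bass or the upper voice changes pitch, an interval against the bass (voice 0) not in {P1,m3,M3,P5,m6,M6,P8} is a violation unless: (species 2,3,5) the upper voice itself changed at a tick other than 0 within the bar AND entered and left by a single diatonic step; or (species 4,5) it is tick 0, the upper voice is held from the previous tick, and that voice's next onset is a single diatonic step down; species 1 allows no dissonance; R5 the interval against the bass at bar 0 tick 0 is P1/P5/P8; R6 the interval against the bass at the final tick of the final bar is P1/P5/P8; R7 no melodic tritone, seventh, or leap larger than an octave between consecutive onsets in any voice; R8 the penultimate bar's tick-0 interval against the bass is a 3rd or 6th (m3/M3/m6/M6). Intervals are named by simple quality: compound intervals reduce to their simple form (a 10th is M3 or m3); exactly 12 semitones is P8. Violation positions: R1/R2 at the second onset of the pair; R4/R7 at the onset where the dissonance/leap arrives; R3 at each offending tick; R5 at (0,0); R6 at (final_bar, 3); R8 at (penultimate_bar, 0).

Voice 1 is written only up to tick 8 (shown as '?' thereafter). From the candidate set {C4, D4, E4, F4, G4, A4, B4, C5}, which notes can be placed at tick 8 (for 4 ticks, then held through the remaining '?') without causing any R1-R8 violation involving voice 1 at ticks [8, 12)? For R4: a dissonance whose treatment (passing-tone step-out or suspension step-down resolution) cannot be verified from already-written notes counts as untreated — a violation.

C4: legal
D4: violates R4
E4: legal
F4: violates R4
G4: violates R2
A4: legal
B4: violates R4,R7
C5: violates R2

{A4, C4, E4}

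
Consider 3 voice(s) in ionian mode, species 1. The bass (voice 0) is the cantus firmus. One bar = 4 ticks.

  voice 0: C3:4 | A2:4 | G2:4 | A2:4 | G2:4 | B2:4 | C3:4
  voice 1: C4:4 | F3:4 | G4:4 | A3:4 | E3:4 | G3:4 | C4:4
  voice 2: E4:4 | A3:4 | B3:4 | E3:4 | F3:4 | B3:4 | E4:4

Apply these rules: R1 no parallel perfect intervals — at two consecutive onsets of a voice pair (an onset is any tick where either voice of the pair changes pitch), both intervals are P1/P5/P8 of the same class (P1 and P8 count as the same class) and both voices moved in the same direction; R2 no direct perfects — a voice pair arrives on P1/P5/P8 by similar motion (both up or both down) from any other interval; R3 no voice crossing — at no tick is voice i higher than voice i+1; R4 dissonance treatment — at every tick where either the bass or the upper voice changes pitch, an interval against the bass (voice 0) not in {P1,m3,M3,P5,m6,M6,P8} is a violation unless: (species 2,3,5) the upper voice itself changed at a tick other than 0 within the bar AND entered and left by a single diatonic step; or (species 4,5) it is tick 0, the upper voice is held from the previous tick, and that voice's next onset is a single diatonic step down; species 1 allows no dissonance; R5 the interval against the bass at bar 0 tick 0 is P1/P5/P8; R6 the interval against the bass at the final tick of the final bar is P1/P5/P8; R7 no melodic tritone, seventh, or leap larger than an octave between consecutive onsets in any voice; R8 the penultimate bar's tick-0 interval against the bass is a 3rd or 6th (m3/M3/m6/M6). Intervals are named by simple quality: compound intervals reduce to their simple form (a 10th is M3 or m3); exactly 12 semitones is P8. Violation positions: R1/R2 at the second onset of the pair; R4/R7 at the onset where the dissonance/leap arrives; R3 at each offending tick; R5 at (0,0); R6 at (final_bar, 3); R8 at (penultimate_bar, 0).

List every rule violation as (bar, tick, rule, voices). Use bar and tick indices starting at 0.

bar 0: v0=C3 v1=C4 v2=E4 downbeat M3
bar 1: v0=A2 v1=F3 v2=A3 downbeat P8
bar 2: v0=G2 v1=G4 v2=B3 downbeat M3
bar 3: v0=A2 v1=A3 v2=E3 downbeat P5
bar 4: v0=G2 v1=E3 v2=F3 downbeat m7
bar 5: v0=B2 v1=G3 v2=B3 downbeat P8
bar 6: v0=C3 v1=C4 v2=E4 downbeat M3
  -> R5 @ bar 0 tick 0 v(0, 2): opens on M3
  -> R2 @ bar 1 tick 0 v(0, 2): C3/E4 M3 -> A2/A3 P8 similar
  -> R3 @ bar 2 tick 0 v(1, 2): G4 above B3
  -> R7 @ bar 2 tick 0 v(1,): F3->G4 leap 14st
  -> R3 @ bar 2 tick 1 v(1, 2): G4 above B3
  -> R3 @ bar 2 tick 2 v(1, 2): G4 above B3
  -> R3 @ bar 2 tick 3 v(1, 2): G4 above B3
  -> R3 @ bar 3 tick 0 v(1, 2): A3 above E3
  -> R7 @ bar 3 tick 0 v(1,): G4->A3 leap 10st
  -> R3 @ bar 3 tick 1 v(1, 2): A3 above E3
  -> R3 @ bar 3 tick 2 v(1, 2): A3 above E3
  -> R3 @ bar 3 tick 3 v(1, 2): A3 above E3
  -> R4 @ bar 4 tick 0 v(0, 2): G2/F3 m7 untreated
  -> R2 @ bar 5 tick 0 v(0, 2): G2/F3 m7 -> B2/B3 P8 similar
  -> R7 @ bar 5 tick 0 v(2,): F3->B3 leap 6st
  -> R8 @ bar 5 tick 0 v(0, 2): penult P8 not 3rd/6th
  -> R2 @ bar 6 tick 0 v(0, 1): B2/G3 m6 -> C3/C4 P8 similar
  -> R6 @ bar 6 tick 3 v(0, 2): closes on M3

(0, 0, R5, (0, 2))
(1, 0, R2, (0, 2))
(2, 0, R3, (1, 2))
(2, 0, R7, (1,))
(2, 1, R3, (1, 2))
(2, 2, R3, (1, 2))
(2, 3, R3, (1, 2))
(3, 0, R3, (1, 2))
(3, 0, R7, (1,))
(3, 1, R3, (1, 2))
(3, 2, R3, (1, 2))
(3, 3, R3, (1, 2))
(4, 0, R4, (0, 2))
(5, 0, R2, (0, 2))
(5, 0, R7, (2,))
(5, 0, R8, (0, 2))
(6, 0, R2, (0, 1))
(6, 3, R6, (0, 2))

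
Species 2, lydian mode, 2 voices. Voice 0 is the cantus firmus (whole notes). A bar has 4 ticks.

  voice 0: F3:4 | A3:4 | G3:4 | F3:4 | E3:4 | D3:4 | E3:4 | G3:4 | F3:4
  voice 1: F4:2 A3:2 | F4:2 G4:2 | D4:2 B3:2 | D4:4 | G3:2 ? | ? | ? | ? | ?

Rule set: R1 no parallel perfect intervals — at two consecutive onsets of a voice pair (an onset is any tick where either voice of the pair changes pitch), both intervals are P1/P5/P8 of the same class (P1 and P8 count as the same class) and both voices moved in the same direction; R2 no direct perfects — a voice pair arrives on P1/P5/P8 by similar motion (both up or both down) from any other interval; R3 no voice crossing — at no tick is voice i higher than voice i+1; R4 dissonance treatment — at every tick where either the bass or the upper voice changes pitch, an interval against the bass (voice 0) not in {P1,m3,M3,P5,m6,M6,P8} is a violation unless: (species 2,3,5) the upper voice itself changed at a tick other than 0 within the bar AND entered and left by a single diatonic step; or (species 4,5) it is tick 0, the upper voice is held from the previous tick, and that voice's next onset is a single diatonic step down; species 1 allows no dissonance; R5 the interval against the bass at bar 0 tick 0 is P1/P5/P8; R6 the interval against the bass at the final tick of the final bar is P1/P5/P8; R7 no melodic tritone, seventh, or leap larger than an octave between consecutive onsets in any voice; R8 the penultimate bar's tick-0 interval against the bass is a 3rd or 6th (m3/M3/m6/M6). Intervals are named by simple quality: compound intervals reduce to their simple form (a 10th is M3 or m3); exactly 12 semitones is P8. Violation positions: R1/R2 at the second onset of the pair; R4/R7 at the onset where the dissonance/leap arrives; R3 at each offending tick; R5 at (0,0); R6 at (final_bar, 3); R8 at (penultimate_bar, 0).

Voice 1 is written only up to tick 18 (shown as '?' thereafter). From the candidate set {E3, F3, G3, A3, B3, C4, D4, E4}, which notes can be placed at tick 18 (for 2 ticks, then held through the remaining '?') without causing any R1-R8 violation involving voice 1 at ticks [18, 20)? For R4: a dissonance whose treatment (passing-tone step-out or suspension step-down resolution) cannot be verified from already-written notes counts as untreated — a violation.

{B3, C4, E3, E4, G3}

E3: legal
F3: violates R4
G3: legal
A3: violates R4
B3: legal
C4: legal
D4: violates R4
E4: legal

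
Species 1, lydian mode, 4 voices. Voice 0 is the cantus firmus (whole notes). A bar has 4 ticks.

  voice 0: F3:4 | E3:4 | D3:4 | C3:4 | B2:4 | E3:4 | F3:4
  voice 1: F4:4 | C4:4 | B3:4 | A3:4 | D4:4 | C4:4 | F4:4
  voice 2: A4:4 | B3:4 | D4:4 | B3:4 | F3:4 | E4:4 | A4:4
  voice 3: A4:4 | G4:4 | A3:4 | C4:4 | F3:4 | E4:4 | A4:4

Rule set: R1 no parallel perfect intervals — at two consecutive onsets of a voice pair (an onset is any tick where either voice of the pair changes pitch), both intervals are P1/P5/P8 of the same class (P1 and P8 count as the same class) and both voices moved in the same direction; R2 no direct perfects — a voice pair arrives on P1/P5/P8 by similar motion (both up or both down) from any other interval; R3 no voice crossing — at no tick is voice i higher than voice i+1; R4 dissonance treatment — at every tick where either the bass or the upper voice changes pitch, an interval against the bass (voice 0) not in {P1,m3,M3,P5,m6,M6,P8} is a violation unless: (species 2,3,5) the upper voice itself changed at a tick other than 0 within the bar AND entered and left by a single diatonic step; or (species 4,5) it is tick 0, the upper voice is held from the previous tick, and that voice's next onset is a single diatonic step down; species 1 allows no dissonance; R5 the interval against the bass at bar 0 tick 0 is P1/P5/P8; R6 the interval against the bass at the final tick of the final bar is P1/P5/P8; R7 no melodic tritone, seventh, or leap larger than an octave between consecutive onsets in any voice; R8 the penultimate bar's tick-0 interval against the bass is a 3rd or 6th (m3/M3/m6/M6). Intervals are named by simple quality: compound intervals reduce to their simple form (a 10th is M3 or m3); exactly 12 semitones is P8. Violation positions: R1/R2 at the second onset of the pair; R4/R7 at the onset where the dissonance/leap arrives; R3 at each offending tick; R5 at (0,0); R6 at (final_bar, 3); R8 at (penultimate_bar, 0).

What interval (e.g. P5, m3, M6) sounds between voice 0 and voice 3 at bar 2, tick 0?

P5

voice 0=D3 voice 3=A3 -> P5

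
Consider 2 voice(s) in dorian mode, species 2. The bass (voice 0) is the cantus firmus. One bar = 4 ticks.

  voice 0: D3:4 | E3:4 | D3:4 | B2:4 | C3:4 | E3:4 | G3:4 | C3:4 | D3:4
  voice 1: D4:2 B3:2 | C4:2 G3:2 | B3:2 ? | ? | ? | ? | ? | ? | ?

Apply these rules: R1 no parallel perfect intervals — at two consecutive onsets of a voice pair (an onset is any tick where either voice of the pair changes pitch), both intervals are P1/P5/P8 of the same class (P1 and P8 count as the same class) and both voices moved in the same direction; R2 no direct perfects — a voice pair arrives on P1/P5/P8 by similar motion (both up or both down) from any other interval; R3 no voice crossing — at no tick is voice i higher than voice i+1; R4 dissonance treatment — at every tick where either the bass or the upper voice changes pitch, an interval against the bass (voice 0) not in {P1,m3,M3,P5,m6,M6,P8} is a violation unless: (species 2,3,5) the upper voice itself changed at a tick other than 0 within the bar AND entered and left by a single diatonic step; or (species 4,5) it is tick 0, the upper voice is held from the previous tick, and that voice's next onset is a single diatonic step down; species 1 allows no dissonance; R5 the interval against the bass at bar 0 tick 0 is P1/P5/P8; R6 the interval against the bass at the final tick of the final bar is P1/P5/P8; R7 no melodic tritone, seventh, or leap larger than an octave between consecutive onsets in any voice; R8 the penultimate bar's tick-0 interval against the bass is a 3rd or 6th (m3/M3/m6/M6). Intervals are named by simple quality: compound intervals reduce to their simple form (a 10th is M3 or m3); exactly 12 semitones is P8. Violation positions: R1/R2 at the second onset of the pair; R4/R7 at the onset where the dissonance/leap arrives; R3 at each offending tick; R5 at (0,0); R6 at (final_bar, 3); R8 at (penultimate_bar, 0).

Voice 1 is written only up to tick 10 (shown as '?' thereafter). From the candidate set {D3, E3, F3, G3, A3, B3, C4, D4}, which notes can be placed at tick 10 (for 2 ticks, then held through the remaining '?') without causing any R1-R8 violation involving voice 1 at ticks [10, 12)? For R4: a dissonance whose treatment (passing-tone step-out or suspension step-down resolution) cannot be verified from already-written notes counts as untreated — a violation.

{A3, B3, D3, D4}

D3: legal
E3: violates R4
F3: violates R7
G3: violates R4
A3: legal
B3: legal
C4: violates R4
D4: legal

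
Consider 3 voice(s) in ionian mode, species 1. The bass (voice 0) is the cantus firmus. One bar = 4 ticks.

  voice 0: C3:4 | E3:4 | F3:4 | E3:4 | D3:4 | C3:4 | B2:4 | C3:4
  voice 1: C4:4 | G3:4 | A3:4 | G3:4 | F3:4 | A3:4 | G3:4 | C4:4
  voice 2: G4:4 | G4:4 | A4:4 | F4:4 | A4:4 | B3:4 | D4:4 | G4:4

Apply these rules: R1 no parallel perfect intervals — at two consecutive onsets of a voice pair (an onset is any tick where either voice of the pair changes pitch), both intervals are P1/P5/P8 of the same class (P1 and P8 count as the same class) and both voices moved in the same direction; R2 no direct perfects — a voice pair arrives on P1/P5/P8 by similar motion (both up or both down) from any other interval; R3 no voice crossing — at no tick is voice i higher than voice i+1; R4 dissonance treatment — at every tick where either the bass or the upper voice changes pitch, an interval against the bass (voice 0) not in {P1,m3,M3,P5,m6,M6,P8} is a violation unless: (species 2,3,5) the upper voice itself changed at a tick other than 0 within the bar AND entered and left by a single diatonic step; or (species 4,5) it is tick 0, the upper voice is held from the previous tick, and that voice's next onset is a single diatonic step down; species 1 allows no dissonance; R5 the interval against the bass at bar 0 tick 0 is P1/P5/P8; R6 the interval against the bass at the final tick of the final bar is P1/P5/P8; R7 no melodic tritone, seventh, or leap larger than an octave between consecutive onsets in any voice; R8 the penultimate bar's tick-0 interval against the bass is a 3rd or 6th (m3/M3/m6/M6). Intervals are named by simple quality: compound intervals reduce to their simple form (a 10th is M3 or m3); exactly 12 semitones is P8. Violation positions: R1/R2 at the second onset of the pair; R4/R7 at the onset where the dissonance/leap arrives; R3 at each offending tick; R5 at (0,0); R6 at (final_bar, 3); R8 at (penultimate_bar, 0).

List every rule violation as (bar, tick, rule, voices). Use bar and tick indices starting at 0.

(2, 0, R1, (1, 2))
(3, 0, R4, (0, 2))
(5, 0, R4, (0, 2))
(5, 0, R7, (2,))
(7, 0, R1, (1, 2))
(7, 0, R2, (0, 1))
(7, 0, R2, (0, 2))

bar 0: v0=C3 v1=C4 v2=G4 downbeat P5
bar 1: v0=E3 v1=G3 v2=G4 downbeat m3
bar 2: v0=F3 v1=A3 v2=A4 downbeat M3
bar 3: v0=E3 v1=G3 v2=F4 downbeat m2
bar 4: v0=D3 v1=F3 v2=A4 downbeat P5
bar 5: v0=C3 v1=A3 v2=B3 downbeat M7
bar 6: v0=B2 v1=G3 v2=D4 downbeat m3
bar 7: v0=C3 v1=C4 v2=G4 downbeat P5
  -> R1 @ bar 2 tick 0 v(1, 2): G3/G4 P8 -> A3/A4 P8 similar
  -> R4 @ bar 3 tick 0 v(0, 2): E3/F4 m2 untreated
  -> R4 @ bar 5 tick 0 v(0, 2): C3/B3 M7 untreated
  -> R7 @ bar 5 tick 0 v(2,): A4->B3 leap 10st
  -> R1 @ bar 7 tick 0 v(1, 2): G3/D4 P5 -> C4/G4 P5 similar
  -> R2 @ bar 7 tick 0 v(0, 1): B2/G3 m6 -> C3/C4 P8 similar
  -> R2 @ bar 7 tick 0 v(0, 2): B2/D4 m3 -> C3/G4 P5 similar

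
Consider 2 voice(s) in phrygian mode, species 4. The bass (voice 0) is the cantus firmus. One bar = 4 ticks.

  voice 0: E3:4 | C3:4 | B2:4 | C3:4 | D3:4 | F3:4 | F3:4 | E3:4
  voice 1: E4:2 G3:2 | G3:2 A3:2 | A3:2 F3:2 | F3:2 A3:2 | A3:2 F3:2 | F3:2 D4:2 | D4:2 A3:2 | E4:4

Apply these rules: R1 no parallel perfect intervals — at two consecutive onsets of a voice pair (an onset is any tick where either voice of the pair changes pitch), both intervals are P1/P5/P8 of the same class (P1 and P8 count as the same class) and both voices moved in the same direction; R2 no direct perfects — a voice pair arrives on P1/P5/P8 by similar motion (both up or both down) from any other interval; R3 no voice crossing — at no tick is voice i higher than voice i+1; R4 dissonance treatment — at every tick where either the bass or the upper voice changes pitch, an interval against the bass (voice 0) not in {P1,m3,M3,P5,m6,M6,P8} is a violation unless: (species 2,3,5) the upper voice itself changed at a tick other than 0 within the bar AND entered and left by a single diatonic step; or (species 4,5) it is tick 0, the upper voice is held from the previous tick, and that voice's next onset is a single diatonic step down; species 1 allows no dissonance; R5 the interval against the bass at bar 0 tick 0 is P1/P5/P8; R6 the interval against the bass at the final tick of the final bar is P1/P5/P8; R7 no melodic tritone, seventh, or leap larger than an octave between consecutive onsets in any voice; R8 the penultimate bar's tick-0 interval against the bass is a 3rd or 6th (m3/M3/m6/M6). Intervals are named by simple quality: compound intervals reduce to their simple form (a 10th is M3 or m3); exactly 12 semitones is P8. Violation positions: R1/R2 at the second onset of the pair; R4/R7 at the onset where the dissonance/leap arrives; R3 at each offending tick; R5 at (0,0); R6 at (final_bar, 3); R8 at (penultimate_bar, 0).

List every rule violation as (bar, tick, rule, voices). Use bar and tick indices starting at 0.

bar 0: v0=E3 v1=E4 downbeat P8
bar 1: v0=C3 v1=G3 downbeat P5
bar 2: v0=B2 v1=A3 downbeat m7
bar 3: v0=C3 v1=F3 downbeat P4
bar 4: v0=D3 v1=A3 downbeat P5
bar 5: v0=F3 v1=F3 downbeat P1
bar 6: v0=F3 v1=D4 downbeat M6
bar 7: v0=E3 v1=E4 downbeat P8
  -> R4 @ bar 2 tick 0 v(0, 1): B2/A3 m7 untreated
  -> R4 @ bar 2 tick 2 v(0, 1): B2/F3 TT untreated
  -> R4 @ bar 3 tick 0 v(0, 1): C3/F3 P4 untreated

(2, 0, R4, (0, 1))
(2, 2, R4, (0, 1))
(3, 0, R4, (0, 1))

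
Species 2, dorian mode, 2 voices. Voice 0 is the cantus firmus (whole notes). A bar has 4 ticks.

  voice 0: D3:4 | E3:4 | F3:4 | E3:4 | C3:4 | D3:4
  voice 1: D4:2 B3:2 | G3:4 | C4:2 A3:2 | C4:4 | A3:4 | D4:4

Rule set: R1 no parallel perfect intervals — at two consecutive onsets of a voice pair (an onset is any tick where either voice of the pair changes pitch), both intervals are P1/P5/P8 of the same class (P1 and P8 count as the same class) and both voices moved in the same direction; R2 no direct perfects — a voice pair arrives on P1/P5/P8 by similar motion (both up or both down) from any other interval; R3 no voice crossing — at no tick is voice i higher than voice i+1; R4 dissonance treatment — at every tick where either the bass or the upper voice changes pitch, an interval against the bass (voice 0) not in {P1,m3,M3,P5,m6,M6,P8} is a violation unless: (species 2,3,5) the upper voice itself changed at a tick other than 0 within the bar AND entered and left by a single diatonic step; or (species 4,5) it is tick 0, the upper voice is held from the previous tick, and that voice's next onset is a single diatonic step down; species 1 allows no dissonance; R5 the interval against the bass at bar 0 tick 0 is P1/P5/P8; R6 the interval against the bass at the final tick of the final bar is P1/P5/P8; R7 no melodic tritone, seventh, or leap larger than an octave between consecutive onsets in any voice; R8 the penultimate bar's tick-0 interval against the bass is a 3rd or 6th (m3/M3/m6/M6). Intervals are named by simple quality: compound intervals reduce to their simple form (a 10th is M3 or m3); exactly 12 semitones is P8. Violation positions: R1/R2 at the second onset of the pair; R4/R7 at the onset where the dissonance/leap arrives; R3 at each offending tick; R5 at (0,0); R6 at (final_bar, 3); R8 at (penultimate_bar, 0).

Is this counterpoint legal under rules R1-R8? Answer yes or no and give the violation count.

bar 0: v0=D3 v1=D4 (P8)
bar 1: v0=E3 v1=G3 (m3)
bar 2: v0=F3 v1=C4 (P5)
bar 3: v0=E3 v1=C4 (m6)
bar 4: v0=C3 v1=A3 (M6)
bar 5: v0=D3 v1=D4 (P8)
  R2 @ bar2.0: E3/G3 m3 -> F3/C4 P5 similar
  R2 @ bar5.0: C3/A3 M6 -> D3/D4 P8 similar

No (2 violations)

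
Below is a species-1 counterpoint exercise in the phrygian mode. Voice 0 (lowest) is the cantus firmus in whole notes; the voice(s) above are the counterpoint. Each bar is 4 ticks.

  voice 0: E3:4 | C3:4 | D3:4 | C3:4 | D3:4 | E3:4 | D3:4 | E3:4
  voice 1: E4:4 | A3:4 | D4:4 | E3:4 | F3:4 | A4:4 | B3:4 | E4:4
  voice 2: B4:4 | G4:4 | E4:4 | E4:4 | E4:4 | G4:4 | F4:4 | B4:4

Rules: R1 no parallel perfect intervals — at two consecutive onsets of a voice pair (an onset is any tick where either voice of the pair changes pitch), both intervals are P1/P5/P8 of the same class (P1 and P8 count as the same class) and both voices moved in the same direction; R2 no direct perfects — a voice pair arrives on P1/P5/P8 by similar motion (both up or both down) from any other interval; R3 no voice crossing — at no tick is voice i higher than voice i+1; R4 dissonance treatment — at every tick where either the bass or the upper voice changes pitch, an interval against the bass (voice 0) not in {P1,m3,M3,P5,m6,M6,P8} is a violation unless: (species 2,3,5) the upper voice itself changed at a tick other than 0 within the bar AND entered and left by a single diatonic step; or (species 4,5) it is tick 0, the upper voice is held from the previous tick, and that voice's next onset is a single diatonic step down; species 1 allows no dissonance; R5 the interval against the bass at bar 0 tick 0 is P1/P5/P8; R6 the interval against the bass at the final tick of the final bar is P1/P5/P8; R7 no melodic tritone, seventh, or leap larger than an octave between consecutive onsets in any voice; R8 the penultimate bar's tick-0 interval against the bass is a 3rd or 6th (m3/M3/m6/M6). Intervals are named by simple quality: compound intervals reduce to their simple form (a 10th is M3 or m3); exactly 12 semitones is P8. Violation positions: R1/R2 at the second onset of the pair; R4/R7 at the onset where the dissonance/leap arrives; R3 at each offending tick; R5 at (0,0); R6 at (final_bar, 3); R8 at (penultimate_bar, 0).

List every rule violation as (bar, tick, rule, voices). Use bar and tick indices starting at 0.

(1, 0, R1, (0, 2))
(2, 0, R2, (0, 1))
(2, 0, R4, (0, 2))
(3, 0, R7, (1,))
(4, 0, R4, (0, 2))
(5, 0, R3, (1, 2))
(5, 0, R4, (0, 1))
(5, 0, R7, (1,))
(5, 1, R3, (1, 2))
(5, 2, R3, (1, 2))
(5, 3, R3, (1, 2))
(6, 0, R7, (1,))
(7, 0, R2, (0, 1))
(7, 0, R2, (0, 2))
(7, 0, R2, (1, 2))
(7, 0, R7, (2,))

bar 0: v0=E3 v1=E4 v2=B4 downbeat P5
bar 1: v0=C3 v1=A3 v2=G4 downbeat P5
bar 2: v0=D3 v1=D4 v2=E4 downbeat M2
bar 3: v0=C3 v1=E3 v2=E4 downbeat M3
bar 4: v0=D3 v1=F3 v2=E4 downbeat M2
bar 5: v0=E3 v1=A4 v2=G4 downbeat m3
bar 6: v0=D3 v1=B3 v2=F4 downbeat m3
bar 7: v0=E3 v1=E4 v2=B4 downbeat P5
  -> R1 @ bar 1 tick 0 v(0, 2): E3/B4 P5 -> C3/G4 P5 similar
  -> R2 @ bar 2 tick 0 v(0, 1): C3/A3 M6 -> D3/D4 P8 similar
  -> R4 @ bar 2 tick 0 v(0, 2): D3/E4 M2 untreated
  -> R7 @ bar 3 tick 0 v(1,): D4->E3 leap 10st
  -> R4 @ bar 4 tick 0 v(0, 2): D3/E4 M2 untreated
  -> R3 @ bar 5 tick 0 v(1, 2): A4 above G4
  -> R4 @ bar 5 tick 0 v(0, 1): E3/A4 P4 untreated
  -> R7 @ bar 5 tick 0 v(1,): F3->A4 leap 16st
  -> R3 @ bar 5 tick 1 v(1, 2): A4 above G4
  -> R3 @ bar 5 tick 2 v(1, 2): A4 above G4
  -> R3 @ bar 5 tick 3 v(1, 2): A4 above G4
  -> R7 @ bar 6 tick 0 v(1,): A4->B3 leap 10st
  -> R2 @ bar 7 tick 0 v(0, 1): D3/B3 M6 -> E3/E4 P8 similar
  -> R2 @ bar 7 tick 0 v(0, 2): D3/F4 m3 -> E3/B4 P5 similar
  -> R2 @ bar 7 tick 0 v(1, 2): B3/F4 TT -> E4/B4 P5 similar
  -> R7 @ bar 7 tick 0 v(2,): F4->B4 leap 6st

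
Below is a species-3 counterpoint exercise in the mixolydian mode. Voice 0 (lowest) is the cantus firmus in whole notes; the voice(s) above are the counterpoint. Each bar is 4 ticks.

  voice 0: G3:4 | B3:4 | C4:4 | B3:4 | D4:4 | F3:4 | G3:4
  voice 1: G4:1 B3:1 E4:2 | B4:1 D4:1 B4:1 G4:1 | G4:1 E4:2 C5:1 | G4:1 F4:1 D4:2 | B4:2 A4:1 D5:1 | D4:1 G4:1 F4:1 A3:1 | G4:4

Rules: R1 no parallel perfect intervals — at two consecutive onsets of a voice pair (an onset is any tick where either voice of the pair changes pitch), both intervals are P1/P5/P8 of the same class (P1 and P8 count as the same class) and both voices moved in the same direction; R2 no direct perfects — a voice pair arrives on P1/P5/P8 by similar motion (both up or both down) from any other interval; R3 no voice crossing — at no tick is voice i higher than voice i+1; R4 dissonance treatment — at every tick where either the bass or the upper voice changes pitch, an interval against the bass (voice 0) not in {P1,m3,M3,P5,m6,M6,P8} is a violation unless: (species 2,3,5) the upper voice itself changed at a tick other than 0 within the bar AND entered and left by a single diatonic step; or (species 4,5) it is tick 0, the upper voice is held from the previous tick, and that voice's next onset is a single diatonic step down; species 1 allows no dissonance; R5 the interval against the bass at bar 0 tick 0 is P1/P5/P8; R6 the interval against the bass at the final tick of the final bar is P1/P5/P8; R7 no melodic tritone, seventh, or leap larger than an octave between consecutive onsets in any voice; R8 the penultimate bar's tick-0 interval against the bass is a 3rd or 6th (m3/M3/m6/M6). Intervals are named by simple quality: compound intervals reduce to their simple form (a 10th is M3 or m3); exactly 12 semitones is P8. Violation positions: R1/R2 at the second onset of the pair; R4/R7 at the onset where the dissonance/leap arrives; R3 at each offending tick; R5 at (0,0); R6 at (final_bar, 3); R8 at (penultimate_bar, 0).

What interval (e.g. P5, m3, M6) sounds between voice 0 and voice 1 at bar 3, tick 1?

TT

voice 0=B3 voice 1=F4 -> TT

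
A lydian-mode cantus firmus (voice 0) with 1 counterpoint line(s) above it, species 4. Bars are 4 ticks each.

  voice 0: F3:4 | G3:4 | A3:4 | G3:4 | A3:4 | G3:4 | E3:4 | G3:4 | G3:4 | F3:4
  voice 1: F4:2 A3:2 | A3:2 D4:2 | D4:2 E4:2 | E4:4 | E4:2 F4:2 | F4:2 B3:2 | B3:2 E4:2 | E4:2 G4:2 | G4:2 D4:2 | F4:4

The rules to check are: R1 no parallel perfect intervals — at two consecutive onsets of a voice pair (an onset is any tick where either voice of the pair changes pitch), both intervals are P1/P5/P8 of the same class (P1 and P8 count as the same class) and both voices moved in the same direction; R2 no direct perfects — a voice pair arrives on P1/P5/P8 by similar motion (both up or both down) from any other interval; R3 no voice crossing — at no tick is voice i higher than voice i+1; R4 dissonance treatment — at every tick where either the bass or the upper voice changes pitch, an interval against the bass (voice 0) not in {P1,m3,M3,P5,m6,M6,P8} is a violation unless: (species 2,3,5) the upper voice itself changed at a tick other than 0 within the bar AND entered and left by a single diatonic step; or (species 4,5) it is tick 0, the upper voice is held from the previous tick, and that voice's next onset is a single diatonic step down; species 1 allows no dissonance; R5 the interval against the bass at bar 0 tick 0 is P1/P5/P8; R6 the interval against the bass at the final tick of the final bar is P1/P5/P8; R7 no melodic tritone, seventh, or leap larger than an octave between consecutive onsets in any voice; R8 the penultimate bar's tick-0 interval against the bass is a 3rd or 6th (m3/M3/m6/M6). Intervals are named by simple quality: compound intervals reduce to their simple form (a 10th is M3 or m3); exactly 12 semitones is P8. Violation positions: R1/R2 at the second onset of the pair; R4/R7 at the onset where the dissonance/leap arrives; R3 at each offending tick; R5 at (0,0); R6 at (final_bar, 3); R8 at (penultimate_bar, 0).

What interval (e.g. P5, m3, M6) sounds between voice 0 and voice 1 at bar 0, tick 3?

voice 0=F3 voice 1=A3 -> M3

M3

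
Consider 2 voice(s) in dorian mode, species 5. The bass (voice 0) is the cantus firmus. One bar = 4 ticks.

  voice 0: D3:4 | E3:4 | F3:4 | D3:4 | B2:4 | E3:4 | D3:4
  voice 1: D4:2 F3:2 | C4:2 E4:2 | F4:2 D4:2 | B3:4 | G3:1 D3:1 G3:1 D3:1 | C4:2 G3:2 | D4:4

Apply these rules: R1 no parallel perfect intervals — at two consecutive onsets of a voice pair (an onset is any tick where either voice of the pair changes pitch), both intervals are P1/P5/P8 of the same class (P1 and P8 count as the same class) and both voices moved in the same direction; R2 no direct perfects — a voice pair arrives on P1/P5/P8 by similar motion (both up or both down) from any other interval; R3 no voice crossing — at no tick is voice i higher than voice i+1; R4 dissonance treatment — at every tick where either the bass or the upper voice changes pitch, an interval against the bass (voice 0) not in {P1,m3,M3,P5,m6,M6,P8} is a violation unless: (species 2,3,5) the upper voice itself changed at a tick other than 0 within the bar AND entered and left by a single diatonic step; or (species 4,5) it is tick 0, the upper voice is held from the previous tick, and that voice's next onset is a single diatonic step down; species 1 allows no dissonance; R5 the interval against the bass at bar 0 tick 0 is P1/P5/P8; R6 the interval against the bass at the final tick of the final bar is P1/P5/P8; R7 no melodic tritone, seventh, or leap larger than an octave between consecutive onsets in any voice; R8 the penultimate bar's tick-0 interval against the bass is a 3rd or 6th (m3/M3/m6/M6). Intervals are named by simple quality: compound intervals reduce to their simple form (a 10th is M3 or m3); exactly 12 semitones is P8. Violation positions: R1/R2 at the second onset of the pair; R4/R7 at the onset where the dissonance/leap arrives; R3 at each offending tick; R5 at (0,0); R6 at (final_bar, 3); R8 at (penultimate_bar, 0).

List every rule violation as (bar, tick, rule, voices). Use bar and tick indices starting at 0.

(2, 0, R1, (0, 1))
(5, 0, R7, (1,))

bar 0: v0=D3 v1=D4 downbeat P8
bar 1: v0=E3 v1=C4 downbeat m6
bar 2: v0=F3 v1=F4 downbeat P8
bar 3: v0=D3 v1=B3 downbeat M6
bar 4: v0=B2 v1=G3 downbeat m6
bar 5: v0=E3 v1=C4 downbeat m6
bar 6: v0=D3 v1=D4 downbeat P8
  -> R1 @ bar 2 tick 0 v(0, 1): E3/E4 P8 -> F3/F4 P8 similar
  -> R7 @ bar 5 tick 0 v(1,): D3->C4 leap 10st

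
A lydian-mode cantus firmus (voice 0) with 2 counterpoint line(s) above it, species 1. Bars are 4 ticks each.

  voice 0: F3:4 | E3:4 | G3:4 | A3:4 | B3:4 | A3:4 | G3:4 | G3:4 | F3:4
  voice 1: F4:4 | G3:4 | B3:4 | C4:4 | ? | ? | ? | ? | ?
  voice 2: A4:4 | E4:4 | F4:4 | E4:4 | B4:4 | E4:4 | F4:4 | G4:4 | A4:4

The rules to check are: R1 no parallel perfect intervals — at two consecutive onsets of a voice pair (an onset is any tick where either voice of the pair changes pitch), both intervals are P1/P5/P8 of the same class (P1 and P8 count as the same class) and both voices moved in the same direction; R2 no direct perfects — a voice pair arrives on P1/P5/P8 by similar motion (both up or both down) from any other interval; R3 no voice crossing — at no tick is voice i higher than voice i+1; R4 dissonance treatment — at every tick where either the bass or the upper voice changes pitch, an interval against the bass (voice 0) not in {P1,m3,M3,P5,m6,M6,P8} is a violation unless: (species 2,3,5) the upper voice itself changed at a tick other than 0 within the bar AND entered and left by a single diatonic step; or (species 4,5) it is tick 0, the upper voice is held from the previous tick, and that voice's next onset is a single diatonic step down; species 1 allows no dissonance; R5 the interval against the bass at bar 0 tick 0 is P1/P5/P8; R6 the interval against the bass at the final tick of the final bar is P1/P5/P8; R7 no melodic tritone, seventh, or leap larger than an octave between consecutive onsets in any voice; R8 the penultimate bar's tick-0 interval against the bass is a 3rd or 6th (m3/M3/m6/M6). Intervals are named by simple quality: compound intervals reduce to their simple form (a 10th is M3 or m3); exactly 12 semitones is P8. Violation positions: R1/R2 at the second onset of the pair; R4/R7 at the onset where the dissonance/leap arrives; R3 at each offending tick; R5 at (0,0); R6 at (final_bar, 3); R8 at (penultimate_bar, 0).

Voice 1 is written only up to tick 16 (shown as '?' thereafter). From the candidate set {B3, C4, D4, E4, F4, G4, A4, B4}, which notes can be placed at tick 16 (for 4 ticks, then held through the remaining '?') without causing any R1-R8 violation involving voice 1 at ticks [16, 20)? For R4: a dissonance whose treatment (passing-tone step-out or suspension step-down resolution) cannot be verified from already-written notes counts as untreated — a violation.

{B3, D4, G4}

B3: legal
C4: violates R4
D4: legal
E4: violates R2,R4
F4: violates R4
G4: legal
A4: violates R4
B4: violates R2,R7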